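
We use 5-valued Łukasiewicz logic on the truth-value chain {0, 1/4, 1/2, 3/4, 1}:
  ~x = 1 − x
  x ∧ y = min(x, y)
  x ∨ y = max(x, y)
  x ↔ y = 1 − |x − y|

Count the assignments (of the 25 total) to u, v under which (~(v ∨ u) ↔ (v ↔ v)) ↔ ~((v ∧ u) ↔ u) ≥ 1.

value 1: 7 assignments (counts)
value 3/4: 7 assignments
value 1/2: 6 assignments
value 1/4: 3 assignments
value 0: 2 assignments
So 7 of the 25 assignments meet the threshold.

7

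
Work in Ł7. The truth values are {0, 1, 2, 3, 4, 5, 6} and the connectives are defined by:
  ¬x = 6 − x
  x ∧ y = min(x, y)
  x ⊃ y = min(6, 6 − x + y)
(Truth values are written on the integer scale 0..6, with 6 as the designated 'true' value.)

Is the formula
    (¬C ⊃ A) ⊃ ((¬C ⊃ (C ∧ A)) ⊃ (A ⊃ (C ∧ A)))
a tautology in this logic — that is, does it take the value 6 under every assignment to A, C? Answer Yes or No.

Counterexample: take A = 4, C = 3.
¬C = ¬3 = 3
¬C ⊃ A = 3 ⊃ 4 = 6
¬C = ¬3 = 3
C ∧ A = 3 ∧ 4 = 3
¬C ⊃ (C ∧ A) = 3 ⊃ 3 = 6
A ⊃ (C ∧ A) = 4 ⊃ 3 = 5
(¬C ⊃ (C ∧ A)) ⊃ (A ⊃ (C ∧ A)) = 6 ⊃ 5 = 5
(¬C ⊃ A) ⊃ ((¬C ⊃ (C ∧ A)) ⊃ (A ⊃ (C ∧ A))) = 6 ⊃ 5 = 5
This gives 5 ≠ 6.

No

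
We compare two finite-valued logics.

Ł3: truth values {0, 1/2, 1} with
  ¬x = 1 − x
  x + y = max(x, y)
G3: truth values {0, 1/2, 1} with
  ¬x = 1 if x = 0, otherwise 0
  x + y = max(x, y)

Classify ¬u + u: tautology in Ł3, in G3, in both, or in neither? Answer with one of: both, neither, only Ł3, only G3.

neither

In Ł3: at u = 1/2 the value is 1/2 — not a tautology.
In G3: at u = 1/2 the value is 1/2 — not a tautology.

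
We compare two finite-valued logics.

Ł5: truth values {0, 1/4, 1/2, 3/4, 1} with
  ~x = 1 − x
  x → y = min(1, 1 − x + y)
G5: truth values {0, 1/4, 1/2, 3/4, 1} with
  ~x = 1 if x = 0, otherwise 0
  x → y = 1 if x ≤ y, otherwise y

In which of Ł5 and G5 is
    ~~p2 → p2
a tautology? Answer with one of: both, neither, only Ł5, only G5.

In Ł5: every assignment gives 1 — tautology.
In G5: at p2 = 1/4 the value is 1/4 — not a tautology.

only Ł5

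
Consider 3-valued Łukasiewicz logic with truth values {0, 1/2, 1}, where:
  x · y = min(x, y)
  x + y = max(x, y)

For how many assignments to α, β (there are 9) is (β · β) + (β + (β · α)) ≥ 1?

3

α = 0, β = 0 ↦ 0  <
α = 0, β = 1/2 ↦ 1/2  <
α = 0, β = 1 ↦ 1  ≥
α = 1/2, β = 0 ↦ 0  <
α = 1/2, β = 1/2 ↦ 1/2  <
α = 1/2, β = 1 ↦ 1  ≥
α = 1, β = 0 ↦ 0  <
α = 1, β = 1/2 ↦ 1/2  <
α = 1, β = 1 ↦ 1  ≥
So 3 of the 9 assignments meet the threshold.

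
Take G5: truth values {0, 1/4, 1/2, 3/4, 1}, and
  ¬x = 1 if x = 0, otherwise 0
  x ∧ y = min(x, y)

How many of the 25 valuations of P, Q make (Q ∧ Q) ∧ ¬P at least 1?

value 1: 1 assignment (counts)
value 3/4: 1 assignment
value 1/2: 1 assignment
value 1/4: 1 assignment
value 0: 21 assignments
So 1 of the 25 assignments meets the threshold.

1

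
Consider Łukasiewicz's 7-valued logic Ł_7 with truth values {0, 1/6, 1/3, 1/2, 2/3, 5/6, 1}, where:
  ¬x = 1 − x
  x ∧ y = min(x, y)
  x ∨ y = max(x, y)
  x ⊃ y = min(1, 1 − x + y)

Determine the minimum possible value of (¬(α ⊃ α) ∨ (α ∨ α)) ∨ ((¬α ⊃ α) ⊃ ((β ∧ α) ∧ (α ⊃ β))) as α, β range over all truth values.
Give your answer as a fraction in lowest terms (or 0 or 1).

1/3

Take α = 1/3, β = 0:
α ⊃ α = 1/3 ⊃ 1/3 = 1
¬(α ⊃ α) = ¬1 = 0
α ∨ α = 1/3 ∨ 1/3 = 1/3
¬(α ⊃ α) ∨ (α ∨ α) = 0 ∨ 1/3 = 1/3
¬α = ¬1/3 = 2/3
¬α ⊃ α = 2/3 ⊃ 1/3 = 2/3
β ∧ α = 0 ∧ 1/3 = 0
α ⊃ β = 1/3 ⊃ 0 = 2/3
(β ∧ α) ∧ (α ⊃ β) = 0 ∧ 2/3 = 0
(¬α ⊃ α) ⊃ ((β ∧ α) ∧ (α ⊃ β)) = 2/3 ⊃ 0 = 1/3
(¬(α ⊃ α) ∨ (α ∨ α)) ∨ ((¬α ⊃ α) ⊃ ((β ∧ α) ∧ (α ⊃ β))) = 1/3 ∨ 1/3 = 1/3
No assignment yields a value below 1/3, so this is the minimum.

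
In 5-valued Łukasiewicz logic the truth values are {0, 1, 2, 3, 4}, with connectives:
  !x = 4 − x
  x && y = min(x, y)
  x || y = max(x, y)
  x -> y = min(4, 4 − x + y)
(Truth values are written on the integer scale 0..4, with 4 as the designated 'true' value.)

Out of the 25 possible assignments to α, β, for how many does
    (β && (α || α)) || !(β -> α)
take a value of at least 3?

value 4: 2 assignments (counts)
value 3: 5 assignments (counts)
value 2: 7 assignments
value 1: 6 assignments
value 0: 5 assignments
So 7 of the 25 assignments meet the threshold.

7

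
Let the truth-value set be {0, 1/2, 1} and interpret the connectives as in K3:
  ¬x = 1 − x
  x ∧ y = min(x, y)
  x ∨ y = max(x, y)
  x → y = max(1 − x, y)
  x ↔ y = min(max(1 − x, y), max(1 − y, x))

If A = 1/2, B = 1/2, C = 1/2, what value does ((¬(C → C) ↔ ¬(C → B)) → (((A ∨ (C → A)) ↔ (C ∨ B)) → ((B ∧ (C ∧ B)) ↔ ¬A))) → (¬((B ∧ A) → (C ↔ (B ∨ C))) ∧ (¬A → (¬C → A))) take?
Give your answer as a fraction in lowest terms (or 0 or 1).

C → C = 1/2 → 1/2 = 1/2
¬(C → C) = ¬1/2 = 1/2
C → B = 1/2 → 1/2 = 1/2
¬(C → B) = ¬1/2 = 1/2
¬(C → C) ↔ ¬(C → B) = 1/2 ↔ 1/2 = 1/2
C → A = 1/2 → 1/2 = 1/2
A ∨ (C → A) = 1/2 ∨ 1/2 = 1/2
C ∨ B = 1/2 ∨ 1/2 = 1/2
(A ∨ (C → A)) ↔ (C ∨ B) = 1/2 ↔ 1/2 = 1/2
C ∧ B = 1/2 ∧ 1/2 = 1/2
B ∧ (C ∧ B) = 1/2 ∧ 1/2 = 1/2
¬A = ¬1/2 = 1/2
(B ∧ (C ∧ B)) ↔ ¬A = 1/2 ↔ 1/2 = 1/2
((A ∨ (C → A)) ↔ (C ∨ B)) → ((B ∧ (C ∧ B)) ↔ ¬A) = 1/2 → 1/2 = 1/2
(¬(C → C) ↔ ¬(C → B)) → (((A ∨ (C → A)) ↔ (C ∨ B)) → ((B ∧ (C ∧ B)) ↔ ¬A)) = 1/2 → 1/2 = 1/2
B ∧ A = 1/2 ∧ 1/2 = 1/2
B ∨ C = 1/2 ∨ 1/2 = 1/2
C ↔ (B ∨ C) = 1/2 ↔ 1/2 = 1/2
(B ∧ A) → (C ↔ (B ∨ C)) = 1/2 → 1/2 = 1/2
¬((B ∧ A) → (C ↔ (B ∨ C))) = ¬1/2 = 1/2
¬A = ¬1/2 = 1/2
¬C = ¬1/2 = 1/2
¬C → A = 1/2 → 1/2 = 1/2
¬A → (¬C → A) = 1/2 → 1/2 = 1/2
¬((B ∧ A) → (C ↔ (B ∨ C))) ∧ (¬A → (¬C → A)) = 1/2 ∧ 1/2 = 1/2
((¬(C → C) ↔ ¬(C → B)) → (((A ∨ (C → A)) ↔ (C ∨ B)) → ((B ∧ (C ∧ B)) ↔ ¬A))) → (¬((B ∧ A) → (C ↔ (B ∨ C))) ∧ (¬A → (¬C → A))) = 1/2 → 1/2 = 1/2

1/2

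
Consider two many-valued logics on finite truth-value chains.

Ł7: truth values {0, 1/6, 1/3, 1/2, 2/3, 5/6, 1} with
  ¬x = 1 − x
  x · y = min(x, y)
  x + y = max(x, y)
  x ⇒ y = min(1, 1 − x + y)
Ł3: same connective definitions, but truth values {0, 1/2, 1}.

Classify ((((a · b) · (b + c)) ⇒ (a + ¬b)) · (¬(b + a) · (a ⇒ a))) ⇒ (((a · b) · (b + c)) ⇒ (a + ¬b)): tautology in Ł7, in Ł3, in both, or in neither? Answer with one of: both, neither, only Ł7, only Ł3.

In Ł7: every assignment gives 1 — tautology.
In Ł3: every assignment gives 1 — tautology.

both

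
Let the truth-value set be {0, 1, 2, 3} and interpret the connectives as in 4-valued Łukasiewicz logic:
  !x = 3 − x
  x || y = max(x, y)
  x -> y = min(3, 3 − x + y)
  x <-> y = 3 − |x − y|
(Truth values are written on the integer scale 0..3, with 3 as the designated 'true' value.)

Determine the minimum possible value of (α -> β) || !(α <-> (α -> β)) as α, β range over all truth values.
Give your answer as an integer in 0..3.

Take α = 2, β = 0:
α -> β = 2 -> 0 = 1
α -> β = 2 -> 0 = 1
α <-> (α -> β) = 2 <-> 1 = 2
!(α <-> (α -> β)) = !2 = 1
(α -> β) || !(α <-> (α -> β)) = 1 || 1 = 1
No assignment yields a value below 1, so this is the minimum.

1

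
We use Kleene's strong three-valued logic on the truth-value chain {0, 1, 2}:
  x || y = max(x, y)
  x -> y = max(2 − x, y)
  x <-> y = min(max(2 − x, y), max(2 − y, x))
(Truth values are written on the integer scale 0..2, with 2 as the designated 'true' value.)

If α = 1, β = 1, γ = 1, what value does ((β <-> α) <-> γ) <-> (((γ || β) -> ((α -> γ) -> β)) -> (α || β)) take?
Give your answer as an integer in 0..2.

1

β <-> α = 1 <-> 1 = 1
(β <-> α) <-> γ = 1 <-> 1 = 1
γ || β = 1 || 1 = 1
α -> γ = 1 -> 1 = 1
(α -> γ) -> β = 1 -> 1 = 1
(γ || β) -> ((α -> γ) -> β) = 1 -> 1 = 1
α || β = 1 || 1 = 1
((γ || β) -> ((α -> γ) -> β)) -> (α || β) = 1 -> 1 = 1
((β <-> α) <-> γ) <-> (((γ || β) -> ((α -> γ) -> β)) -> (α || β)) = 1 <-> 1 = 1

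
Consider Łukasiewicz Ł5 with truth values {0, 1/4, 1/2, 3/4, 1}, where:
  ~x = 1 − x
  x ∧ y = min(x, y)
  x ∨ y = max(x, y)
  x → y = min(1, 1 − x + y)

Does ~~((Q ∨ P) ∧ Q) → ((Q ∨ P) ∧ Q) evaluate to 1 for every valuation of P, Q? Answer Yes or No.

At P = 3/4, Q = 1/2, for instance:
Q ∨ P = 1/2 ∨ 3/4 = 3/4
(Q ∨ P) ∧ Q = 3/4 ∧ 1/2 = 1/2
~((Q ∨ P) ∧ Q) = ~1/2 = 1/2
~~((Q ∨ P) ∧ Q) = ~1/2 = 1/2
~~((Q ∨ P) ∧ Q) → ((Q ∨ P) ∧ Q) = 1/2 → 1/2 = 1
and checking the remaining 24 assignments likewise gives ≥ 1 in every case.

Yes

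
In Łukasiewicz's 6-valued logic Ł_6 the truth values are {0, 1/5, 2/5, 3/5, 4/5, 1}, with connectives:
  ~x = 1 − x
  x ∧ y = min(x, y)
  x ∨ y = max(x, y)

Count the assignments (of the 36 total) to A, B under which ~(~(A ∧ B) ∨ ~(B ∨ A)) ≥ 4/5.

4

value 1: 1 assignment (counts)
value 4/5: 3 assignments (counts)
value 3/5: 5 assignments
value 2/5: 7 assignments
value 1/5: 9 assignments
value 0: 11 assignments
So 4 of the 36 assignments meet the threshold.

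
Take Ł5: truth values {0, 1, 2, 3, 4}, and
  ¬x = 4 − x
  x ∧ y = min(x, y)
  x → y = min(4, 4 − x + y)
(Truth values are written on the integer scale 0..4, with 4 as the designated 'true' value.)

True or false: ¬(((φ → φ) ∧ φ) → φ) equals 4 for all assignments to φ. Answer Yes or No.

No

Counterexample: take φ = 0.
φ → φ = 0 → 0 = 4
(φ → φ) ∧ φ = 4 ∧ 0 = 0
((φ → φ) ∧ φ) → φ = 0 → 0 = 4
¬(((φ → φ) ∧ φ) → φ) = ¬4 = 0
This gives 0 ≠ 4.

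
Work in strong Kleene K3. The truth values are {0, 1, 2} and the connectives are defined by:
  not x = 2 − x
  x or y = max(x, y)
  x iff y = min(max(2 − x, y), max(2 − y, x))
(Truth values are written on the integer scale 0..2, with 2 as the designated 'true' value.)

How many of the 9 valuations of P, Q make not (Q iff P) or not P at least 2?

4

P = 0, Q = 0 ↦ 2  ≥
P = 0, Q = 1 ↦ 2  ≥
P = 0, Q = 2 ↦ 2  ≥
P = 1, Q = 0 ↦ 1  <
P = 1, Q = 1 ↦ 1  <
P = 1, Q = 2 ↦ 1  <
P = 2, Q = 0 ↦ 2  ≥
P = 2, Q = 1 ↦ 1  <
P = 2, Q = 2 ↦ 0  <
So 4 of the 9 assignments meet the threshold.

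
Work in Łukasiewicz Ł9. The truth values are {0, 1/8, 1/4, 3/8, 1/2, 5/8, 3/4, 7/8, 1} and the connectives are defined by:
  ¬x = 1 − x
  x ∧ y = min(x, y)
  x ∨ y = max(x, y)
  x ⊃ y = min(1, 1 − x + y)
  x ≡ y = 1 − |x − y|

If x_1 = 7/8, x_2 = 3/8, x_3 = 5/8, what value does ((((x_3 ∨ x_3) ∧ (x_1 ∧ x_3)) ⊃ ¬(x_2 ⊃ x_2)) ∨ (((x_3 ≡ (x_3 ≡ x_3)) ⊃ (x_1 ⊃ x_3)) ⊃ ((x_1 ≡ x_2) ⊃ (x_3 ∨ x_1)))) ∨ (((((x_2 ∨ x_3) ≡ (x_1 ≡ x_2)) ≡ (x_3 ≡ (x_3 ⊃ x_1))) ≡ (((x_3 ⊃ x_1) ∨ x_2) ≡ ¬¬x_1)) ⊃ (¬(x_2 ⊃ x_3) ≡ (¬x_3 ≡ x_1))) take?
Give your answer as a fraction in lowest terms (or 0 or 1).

x_3 ∨ x_3 = 5/8 ∨ 5/8 = 5/8
x_1 ∧ x_3 = 7/8 ∧ 5/8 = 5/8
(x_3 ∨ x_3) ∧ (x_1 ∧ x_3) = 5/8 ∧ 5/8 = 5/8
x_2 ⊃ x_2 = 3/8 ⊃ 3/8 = 1
¬(x_2 ⊃ x_2) = ¬1 = 0
((x_3 ∨ x_3) ∧ (x_1 ∧ x_3)) ⊃ ¬(x_2 ⊃ x_2) = 5/8 ⊃ 0 = 3/8
x_3 ≡ x_3 = 5/8 ≡ 5/8 = 1
x_3 ≡ (x_3 ≡ x_3) = 5/8 ≡ 1 = 5/8
x_1 ⊃ x_3 = 7/8 ⊃ 5/8 = 3/4
(x_3 ≡ (x_3 ≡ x_3)) ⊃ (x_1 ⊃ x_3) = 5/8 ⊃ 3/4 = 1
x_1 ≡ x_2 = 7/8 ≡ 3/8 = 1/2
x_3 ∨ x_1 = 5/8 ∨ 7/8 = 7/8
(x_1 ≡ x_2) ⊃ (x_3 ∨ x_1) = 1/2 ⊃ 7/8 = 1
((x_3 ≡ (x_3 ≡ x_3)) ⊃ (x_1 ⊃ x_3)) ⊃ ((x_1 ≡ x_2) ⊃ (x_3 ∨ x_1)) = 1 ⊃ 1 = 1
(((x_3 ∨ x_3) ∧ (x_1 ∧ x_3)) ⊃ ¬(x_2 ⊃ x_2)) ∨ (((x_3 ≡ (x_3 ≡ x_3)) ⊃ (x_1 ⊃ x_3)) ⊃ ((x_1 ≡ x_2) ⊃ (x_3 ∨ x_1))) = 3/8 ∨ 1 = 1
x_2 ∨ x_3 = 3/8 ∨ 5/8 = 5/8
x_1 ≡ x_2 = 7/8 ≡ 3/8 = 1/2
(x_2 ∨ x_3) ≡ (x_1 ≡ x_2) = 5/8 ≡ 1/2 = 7/8
x_3 ⊃ x_1 = 5/8 ⊃ 7/8 = 1
x_3 ≡ (x_3 ⊃ x_1) = 5/8 ≡ 1 = 5/8
((x_2 ∨ x_3) ≡ (x_1 ≡ x_2)) ≡ (x_3 ≡ (x_3 ⊃ x_1)) = 7/8 ≡ 5/8 = 3/4
x_3 ⊃ x_1 = 5/8 ⊃ 7/8 = 1
(x_3 ⊃ x_1) ∨ x_2 = 1 ∨ 3/8 = 1
¬x_1 = ¬7/8 = 1/8
¬¬x_1 = ¬1/8 = 7/8
((x_3 ⊃ x_1) ∨ x_2) ≡ ¬¬x_1 = 1 ≡ 7/8 = 7/8
(((x_2 ∨ x_3) ≡ (x_1 ≡ x_2)) ≡ (x_3 ≡ (x_3 ⊃ x_1))) ≡ (((x_3 ⊃ x_1) ∨ x_2) ≡ ¬¬x_1) = 3/4 ≡ 7/8 = 7/8
x_2 ⊃ x_3 = 3/8 ⊃ 5/8 = 1
¬(x_2 ⊃ x_3) = ¬1 = 0
¬x_3 = ¬5/8 = 3/8
¬x_3 ≡ x_1 = 3/8 ≡ 7/8 = 1/2
¬(x_2 ⊃ x_3) ≡ (¬x_3 ≡ x_1) = 0 ≡ 1/2 = 1/2
((((x_2 ∨ x_3) ≡ (x_1 ≡ x_2)) ≡ (x_3 ≡ (x_3 ⊃ x_1))) ≡ (((x_3 ⊃ x_1) ∨ x_2) ≡ ¬¬x_1)) ⊃ (¬(x_2 ⊃ x_3) ≡ (¬x_3 ≡ x_1)) = 7/8 ⊃ 1/2 = 5/8
((((x_3 ∨ x_3) ∧ (x_1 ∧ x_3)) ⊃ ¬(x_2 ⊃ x_2)) ∨ (((x_3 ≡ (x_3 ≡ x_3)) ⊃ (x_1 ⊃ x_3)) ⊃ ((x_1 ≡ x_2) ⊃ (x_3 ∨ x_1)))) ∨ (((((x_2 ∨ x_3) ≡ (x_1 ≡ x_2)) ≡ (x_3 ≡ (x_3 ⊃ x_1))) ≡ (((x_3 ⊃ x_1) ∨ x_2) ≡ ¬¬x_1)) ⊃ (¬(x_2 ⊃ x_3) ≡ (¬x_3 ≡ x_1))) = 1 ∨ 5/8 = 1

1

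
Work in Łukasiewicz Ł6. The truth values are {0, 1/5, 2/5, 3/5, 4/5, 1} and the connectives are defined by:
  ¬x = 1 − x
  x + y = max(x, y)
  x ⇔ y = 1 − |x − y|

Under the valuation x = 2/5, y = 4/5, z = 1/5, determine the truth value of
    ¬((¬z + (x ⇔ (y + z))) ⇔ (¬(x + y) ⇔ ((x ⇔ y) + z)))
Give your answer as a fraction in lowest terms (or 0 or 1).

¬z = ¬1/5 = 4/5
y + z = 4/5 + 1/5 = 4/5
x ⇔ (y + z) = 2/5 ⇔ 4/5 = 3/5
¬z + (x ⇔ (y + z)) = 4/5 + 3/5 = 4/5
x + y = 2/5 + 4/5 = 4/5
¬(x + y) = ¬4/5 = 1/5
x ⇔ y = 2/5 ⇔ 4/5 = 3/5
(x ⇔ y) + z = 3/5 + 1/5 = 3/5
¬(x + y) ⇔ ((x ⇔ y) + z) = 1/5 ⇔ 3/5 = 3/5
(¬z + (x ⇔ (y + z))) ⇔ (¬(x + y) ⇔ ((x ⇔ y) + z)) = 4/5 ⇔ 3/5 = 4/5
¬((¬z + (x ⇔ (y + z))) ⇔ (¬(x + y) ⇔ ((x ⇔ y) + z))) = ¬4/5 = 1/5

1/5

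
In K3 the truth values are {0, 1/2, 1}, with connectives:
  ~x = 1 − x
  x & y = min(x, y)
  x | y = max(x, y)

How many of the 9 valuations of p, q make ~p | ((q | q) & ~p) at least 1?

p = 0, q = 0 ↦ 1  ≥
p = 0, q = 1/2 ↦ 1  ≥
p = 0, q = 1 ↦ 1  ≥
p = 1/2, q = 0 ↦ 1/2  <
p = 1/2, q = 1/2 ↦ 1/2  <
p = 1/2, q = 1 ↦ 1/2  <
p = 1, q = 0 ↦ 0  <
p = 1, q = 1/2 ↦ 0  <
p = 1, q = 1 ↦ 0  <
So 3 of the 9 assignments meet the threshold.

3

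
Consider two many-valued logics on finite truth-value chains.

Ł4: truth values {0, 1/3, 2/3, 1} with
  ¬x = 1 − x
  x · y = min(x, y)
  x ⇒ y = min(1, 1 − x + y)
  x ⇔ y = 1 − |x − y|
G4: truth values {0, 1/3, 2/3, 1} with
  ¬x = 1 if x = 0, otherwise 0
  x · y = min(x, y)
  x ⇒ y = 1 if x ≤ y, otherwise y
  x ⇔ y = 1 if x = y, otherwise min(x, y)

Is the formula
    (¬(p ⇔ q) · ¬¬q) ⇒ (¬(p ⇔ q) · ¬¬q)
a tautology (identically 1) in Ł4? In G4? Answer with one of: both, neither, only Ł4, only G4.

both

In Ł4: every assignment gives 1 — tautology.
In G4: every assignment gives 1 — tautology.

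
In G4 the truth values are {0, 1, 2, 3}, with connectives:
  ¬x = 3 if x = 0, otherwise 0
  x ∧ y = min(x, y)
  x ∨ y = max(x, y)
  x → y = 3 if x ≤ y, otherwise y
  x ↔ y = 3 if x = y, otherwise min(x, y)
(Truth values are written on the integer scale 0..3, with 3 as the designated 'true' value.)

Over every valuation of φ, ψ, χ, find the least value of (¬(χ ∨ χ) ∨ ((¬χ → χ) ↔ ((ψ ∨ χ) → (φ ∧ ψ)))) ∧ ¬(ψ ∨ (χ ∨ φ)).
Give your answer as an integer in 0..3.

0

Take φ = 0, ψ = 0, χ = 1:
χ ∨ χ = 1 ∨ 1 = 1
¬(χ ∨ χ) = ¬1 = 0
¬χ = ¬1 = 0
¬χ → χ = 0 → 1 = 3
ψ ∨ χ = 0 ∨ 1 = 1
φ ∧ ψ = 0 ∧ 0 = 0
(ψ ∨ χ) → (φ ∧ ψ) = 1 → 0 = 0
(¬χ → χ) ↔ ((ψ ∨ χ) → (φ ∧ ψ)) = 3 ↔ 0 = 0
¬(χ ∨ χ) ∨ ((¬χ → χ) ↔ ((ψ ∨ χ) → (φ ∧ ψ))) = 0 ∨ 0 = 0
χ ∨ φ = 1 ∨ 0 = 1
ψ ∨ (χ ∨ φ) = 0 ∨ 1 = 1
¬(ψ ∨ (χ ∨ φ)) = ¬1 = 0
(¬(χ ∨ χ) ∨ ((¬χ → χ) ↔ ((ψ ∨ χ) → (φ ∧ ψ)))) ∧ ¬(ψ ∨ (χ ∨ φ)) = 0 ∧ 0 = 0
No assignment yields a value below 0, so this is the minimum.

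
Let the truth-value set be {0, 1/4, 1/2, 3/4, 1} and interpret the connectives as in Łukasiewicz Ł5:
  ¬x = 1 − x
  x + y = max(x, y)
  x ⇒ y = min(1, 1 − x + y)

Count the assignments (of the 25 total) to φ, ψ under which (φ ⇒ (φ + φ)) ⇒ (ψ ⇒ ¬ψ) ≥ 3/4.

value 1: 15 assignments (counts)
value 1/2: 5 assignments
value 0: 5 assignments
So 15 of the 25 assignments meet the threshold.

15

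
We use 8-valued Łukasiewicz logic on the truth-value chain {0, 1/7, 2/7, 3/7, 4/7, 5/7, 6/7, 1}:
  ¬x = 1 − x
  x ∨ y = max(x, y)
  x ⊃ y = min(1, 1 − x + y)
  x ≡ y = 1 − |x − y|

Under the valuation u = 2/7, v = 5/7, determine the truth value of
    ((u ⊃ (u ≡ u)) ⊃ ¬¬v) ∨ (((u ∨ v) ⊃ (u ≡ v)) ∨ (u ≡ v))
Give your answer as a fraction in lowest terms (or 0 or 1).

u ≡ u = 2/7 ≡ 2/7 = 1
u ⊃ (u ≡ u) = 2/7 ⊃ 1 = 1
¬v = ¬5/7 = 2/7
¬¬v = ¬2/7 = 5/7
(u ⊃ (u ≡ u)) ⊃ ¬¬v = 1 ⊃ 5/7 = 5/7
u ∨ v = 2/7 ∨ 5/7 = 5/7
u ≡ v = 2/7 ≡ 5/7 = 4/7
(u ∨ v) ⊃ (u ≡ v) = 5/7 ⊃ 4/7 = 6/7
u ≡ v = 2/7 ≡ 5/7 = 4/7
((u ∨ v) ⊃ (u ≡ v)) ∨ (u ≡ v) = 6/7 ∨ 4/7 = 6/7
((u ⊃ (u ≡ u)) ⊃ ¬¬v) ∨ (((u ∨ v) ⊃ (u ≡ v)) ∨ (u ≡ v)) = 5/7 ∨ 6/7 = 6/7

6/7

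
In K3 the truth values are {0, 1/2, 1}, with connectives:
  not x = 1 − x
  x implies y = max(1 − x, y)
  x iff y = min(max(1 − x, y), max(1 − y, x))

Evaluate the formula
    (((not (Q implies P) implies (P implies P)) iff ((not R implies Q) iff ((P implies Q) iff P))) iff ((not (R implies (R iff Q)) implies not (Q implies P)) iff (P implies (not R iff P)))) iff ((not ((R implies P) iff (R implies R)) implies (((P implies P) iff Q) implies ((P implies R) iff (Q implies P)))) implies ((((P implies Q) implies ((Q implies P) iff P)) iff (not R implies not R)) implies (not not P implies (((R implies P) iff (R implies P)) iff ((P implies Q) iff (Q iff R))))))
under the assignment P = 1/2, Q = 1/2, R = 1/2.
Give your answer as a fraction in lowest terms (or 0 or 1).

1/2

Q implies P = 1/2 implies 1/2 = 1/2
not (Q implies P) = not 1/2 = 1/2
P implies P = 1/2 implies 1/2 = 1/2
not (Q implies P) implies (P implies P) = 1/2 implies 1/2 = 1/2
not R = not 1/2 = 1/2
not R implies Q = 1/2 implies 1/2 = 1/2
P implies Q = 1/2 implies 1/2 = 1/2
(P implies Q) iff P = 1/2 iff 1/2 = 1/2
(not R implies Q) iff ((P implies Q) iff P) = 1/2 iff 1/2 = 1/2
(not (Q implies P) implies (P implies P)) iff ((not R implies Q) iff ((P implies Q) iff P)) = 1/2 iff 1/2 = 1/2
R iff Q = 1/2 iff 1/2 = 1/2
R implies (R iff Q) = 1/2 implies 1/2 = 1/2
not (R implies (R iff Q)) = not 1/2 = 1/2
Q implies P = 1/2 implies 1/2 = 1/2
not (Q implies P) = not 1/2 = 1/2
not (R implies (R iff Q)) implies not (Q implies P) = 1/2 implies 1/2 = 1/2
not R = not 1/2 = 1/2
not R iff P = 1/2 iff 1/2 = 1/2
P implies (not R iff P) = 1/2 implies 1/2 = 1/2
(not (R implies (R iff Q)) implies not (Q implies P)) iff (P implies (not R iff P)) = 1/2 iff 1/2 = 1/2
((not (Q implies P) implies (P implies P)) iff ((not R implies Q) iff ((P implies Q) iff P))) iff ((not (R implies (R iff Q)) implies not (Q implies P)) iff (P implies (not R iff P))) = 1/2 iff 1/2 = 1/2
R implies P = 1/2 implies 1/2 = 1/2
R implies R = 1/2 implies 1/2 = 1/2
(R implies P) iff (R implies R) = 1/2 iff 1/2 = 1/2
not ((R implies P) iff (R implies R)) = not 1/2 = 1/2
P implies P = 1/2 implies 1/2 = 1/2
(P implies P) iff Q = 1/2 iff 1/2 = 1/2
P implies R = 1/2 implies 1/2 = 1/2
Q implies P = 1/2 implies 1/2 = 1/2
(P implies R) iff (Q implies P) = 1/2 iff 1/2 = 1/2
((P implies P) iff Q) implies ((P implies R) iff (Q implies P)) = 1/2 implies 1/2 = 1/2
not ((R implies P) iff (R implies R)) implies (((P implies P) iff Q) implies ((P implies R) iff (Q implies P))) = 1/2 implies 1/2 = 1/2
P implies Q = 1/2 implies 1/2 = 1/2
Q implies P = 1/2 implies 1/2 = 1/2
(Q implies P) iff P = 1/2 iff 1/2 = 1/2
(P implies Q) implies ((Q implies P) iff P) = 1/2 implies 1/2 = 1/2
not R = not 1/2 = 1/2
not R = not 1/2 = 1/2
not R implies not R = 1/2 implies 1/2 = 1/2
((P implies Q) implies ((Q implies P) iff P)) iff (not R implies not R) = 1/2 iff 1/2 = 1/2
not P = not 1/2 = 1/2
not not P = not 1/2 = 1/2
R implies P = 1/2 implies 1/2 = 1/2
R implies P = 1/2 implies 1/2 = 1/2
(R implies P) iff (R implies P) = 1/2 iff 1/2 = 1/2
P implies Q = 1/2 implies 1/2 = 1/2
Q iff R = 1/2 iff 1/2 = 1/2
(P implies Q) iff (Q iff R) = 1/2 iff 1/2 = 1/2
((R implies P) iff (R implies P)) iff ((P implies Q) iff (Q iff R)) = 1/2 iff 1/2 = 1/2
not not P implies (((R implies P) iff (R implies P)) iff ((P implies Q) iff (Q iff R))) = 1/2 implies 1/2 = 1/2
(((P implies Q) implies ((Q implies P) iff P)) iff (not R implies not R)) implies (not not P implies (((R implies P) iff (R implies P)) iff ((P implies Q) iff (Q iff R)))) = 1/2 implies 1/2 = 1/2
(not ((R implies P) iff (R implies R)) implies (((P implies P) iff Q) implies ((P implies R) iff (Q implies P)))) implies ((((P implies Q) implies ((Q implies P) iff P)) iff (not R implies not R)) implies (not not P implies (((R implies P) iff (R implies P)) iff ((P implies Q) iff (Q iff R))))) = 1/2 implies 1/2 = 1/2
(((not (Q implies P) implies (P implies P)) iff ((not R implies Q) iff ((P implies Q) iff P))) iff ((not (R implies (R iff Q)) implies not (Q implies P)) iff (P implies (not R iff P)))) iff ((not ((R implies P) iff (R implies R)) implies (((P implies P) iff Q) implies ((P implies R) iff (Q implies P)))) implies ((((P implies Q) implies ((Q implies P) iff P)) iff (not R implies not R)) implies (not not P implies (((R implies P) iff (R implies P)) iff ((P implies Q) iff (Q iff R)))))) = 1/2 iff 1/2 = 1/2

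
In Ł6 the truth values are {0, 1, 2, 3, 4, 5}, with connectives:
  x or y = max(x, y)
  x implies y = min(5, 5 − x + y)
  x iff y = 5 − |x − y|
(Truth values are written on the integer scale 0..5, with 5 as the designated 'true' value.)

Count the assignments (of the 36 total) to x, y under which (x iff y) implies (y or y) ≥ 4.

value 5: 17 assignments (counts)
value 4: 7 assignments (counts)
value 3: 5 assignments
value 2: 4 assignments
value 1: 2 assignments
value 0: 1 assignment
So 24 of the 36 assignments meet the threshold.

24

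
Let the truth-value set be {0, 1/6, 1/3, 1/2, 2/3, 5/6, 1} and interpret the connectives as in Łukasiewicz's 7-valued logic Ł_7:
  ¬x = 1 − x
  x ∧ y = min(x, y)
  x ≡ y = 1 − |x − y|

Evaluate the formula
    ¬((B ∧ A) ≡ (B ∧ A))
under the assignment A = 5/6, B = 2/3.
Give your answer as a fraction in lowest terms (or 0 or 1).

0

B ∧ A = 2/3 ∧ 5/6 = 2/3
B ∧ A = 2/3 ∧ 5/6 = 2/3
(B ∧ A) ≡ (B ∧ A) = 2/3 ≡ 2/3 = 1
¬((B ∧ A) ≡ (B ∧ A)) = ¬1 = 0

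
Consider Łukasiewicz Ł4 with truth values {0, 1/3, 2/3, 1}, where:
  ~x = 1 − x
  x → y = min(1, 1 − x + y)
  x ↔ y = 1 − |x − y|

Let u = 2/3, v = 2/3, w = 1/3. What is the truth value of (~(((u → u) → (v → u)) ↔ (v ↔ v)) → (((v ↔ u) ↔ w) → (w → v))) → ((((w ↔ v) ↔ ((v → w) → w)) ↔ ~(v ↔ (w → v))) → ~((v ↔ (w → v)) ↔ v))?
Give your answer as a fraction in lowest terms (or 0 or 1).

u → u = 2/3 → 2/3 = 1
v → u = 2/3 → 2/3 = 1
(u → u) → (v → u) = 1 → 1 = 1
v ↔ v = 2/3 ↔ 2/3 = 1
((u → u) → (v → u)) ↔ (v ↔ v) = 1 ↔ 1 = 1
~(((u → u) → (v → u)) ↔ (v ↔ v)) = ~1 = 0
v ↔ u = 2/3 ↔ 2/3 = 1
(v ↔ u) ↔ w = 1 ↔ 1/3 = 1/3
w → v = 1/3 → 2/3 = 1
((v ↔ u) ↔ w) → (w → v) = 1/3 → 1 = 1
~(((u → u) → (v → u)) ↔ (v ↔ v)) → (((v ↔ u) ↔ w) → (w → v)) = 0 → 1 = 1
w ↔ v = 1/3 ↔ 2/3 = 2/3
v → w = 2/3 → 1/3 = 2/3
(v → w) → w = 2/3 → 1/3 = 2/3
(w ↔ v) ↔ ((v → w) → w) = 2/3 ↔ 2/3 = 1
w → v = 1/3 → 2/3 = 1
v ↔ (w → v) = 2/3 ↔ 1 = 2/3
~(v ↔ (w → v)) = ~2/3 = 1/3
((w ↔ v) ↔ ((v → w) → w)) ↔ ~(v ↔ (w → v)) = 1 ↔ 1/3 = 1/3
w → v = 1/3 → 2/3 = 1
v ↔ (w → v) = 2/3 ↔ 1 = 2/3
(v ↔ (w → v)) ↔ v = 2/3 ↔ 2/3 = 1
~((v ↔ (w → v)) ↔ v) = ~1 = 0
(((w ↔ v) ↔ ((v → w) → w)) ↔ ~(v ↔ (w → v))) → ~((v ↔ (w → v)) ↔ v) = 1/3 → 0 = 2/3
(~(((u → u) → (v → u)) ↔ (v ↔ v)) → (((v ↔ u) ↔ w) → (w → v))) → ((((w ↔ v) ↔ ((v → w) → w)) ↔ ~(v ↔ (w → v))) → ~((v ↔ (w → v)) ↔ v)) = 1 → 2/3 = 2/3

2/3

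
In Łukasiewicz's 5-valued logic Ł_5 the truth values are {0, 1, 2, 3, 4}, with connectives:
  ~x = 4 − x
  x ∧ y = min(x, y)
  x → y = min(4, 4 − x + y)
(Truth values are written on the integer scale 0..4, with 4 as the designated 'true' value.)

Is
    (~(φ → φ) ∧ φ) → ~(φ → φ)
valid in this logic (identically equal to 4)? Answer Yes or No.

Yes

φ = 0 ↦ 4
φ = 1 ↦ 4
φ = 2 ↦ 4
φ = 3 ↦ 4
φ = 4 ↦ 4
Every assignment gives a value ≥ 4.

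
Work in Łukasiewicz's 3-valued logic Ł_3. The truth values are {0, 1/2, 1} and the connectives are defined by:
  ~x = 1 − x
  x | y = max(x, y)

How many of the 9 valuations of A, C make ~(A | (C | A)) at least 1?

1

A = 0, C = 0 ↦ 1  ≥
A = 0, C = 1/2 ↦ 1/2  <
A = 0, C = 1 ↦ 0  <
A = 1/2, C = 0 ↦ 1/2  <
A = 1/2, C = 1/2 ↦ 1/2  <
A = 1/2, C = 1 ↦ 0  <
A = 1, C = 0 ↦ 0  <
A = 1, C = 1/2 ↦ 0  <
A = 1, C = 1 ↦ 0  <
So 1 of the 9 assignments meets the threshold.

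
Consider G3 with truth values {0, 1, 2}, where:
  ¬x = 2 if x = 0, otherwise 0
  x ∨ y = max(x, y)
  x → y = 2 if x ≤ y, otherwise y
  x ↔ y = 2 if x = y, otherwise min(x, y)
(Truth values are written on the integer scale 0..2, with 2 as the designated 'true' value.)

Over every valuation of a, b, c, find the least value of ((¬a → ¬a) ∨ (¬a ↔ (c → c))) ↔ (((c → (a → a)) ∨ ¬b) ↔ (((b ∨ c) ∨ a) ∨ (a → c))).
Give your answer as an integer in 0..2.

1

Take a = 1, b = 0, c = 0:
¬a = ¬1 = 0
¬a = ¬1 = 0
¬a → ¬a = 0 → 0 = 2
¬a = ¬1 = 0
c → c = 0 → 0 = 2
¬a ↔ (c → c) = 0 ↔ 2 = 0
(¬a → ¬a) ∨ (¬a ↔ (c → c)) = 2 ∨ 0 = 2
a → a = 1 → 1 = 2
c → (a → a) = 0 → 2 = 2
¬b = ¬0 = 2
(c → (a → a)) ∨ ¬b = 2 ∨ 2 = 2
b ∨ c = 0 ∨ 0 = 0
(b ∨ c) ∨ a = 0 ∨ 1 = 1
a → c = 1 → 0 = 0
((b ∨ c) ∨ a) ∨ (a → c) = 1 ∨ 0 = 1
((c → (a → a)) ∨ ¬b) ↔ (((b ∨ c) ∨ a) ∨ (a → c)) = 2 ↔ 1 = 1
((¬a → ¬a) ∨ (¬a ↔ (c → c))) ↔ (((c → (a → a)) ∨ ¬b) ↔ (((b ∨ c) ∨ a) ∨ (a → c))) = 2 ↔ 1 = 1
No assignment yields a value below 1, so this is the minimum.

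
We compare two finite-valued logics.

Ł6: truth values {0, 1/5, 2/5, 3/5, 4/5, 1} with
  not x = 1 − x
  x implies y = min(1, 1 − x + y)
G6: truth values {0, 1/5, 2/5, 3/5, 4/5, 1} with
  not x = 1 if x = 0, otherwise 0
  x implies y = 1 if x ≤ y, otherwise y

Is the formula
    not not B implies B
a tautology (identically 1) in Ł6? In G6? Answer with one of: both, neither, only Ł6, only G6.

only Ł6

In Ł6: every assignment gives 1 — tautology.
In G6: at B = 1/5 the value is 1/5 — not a tautology.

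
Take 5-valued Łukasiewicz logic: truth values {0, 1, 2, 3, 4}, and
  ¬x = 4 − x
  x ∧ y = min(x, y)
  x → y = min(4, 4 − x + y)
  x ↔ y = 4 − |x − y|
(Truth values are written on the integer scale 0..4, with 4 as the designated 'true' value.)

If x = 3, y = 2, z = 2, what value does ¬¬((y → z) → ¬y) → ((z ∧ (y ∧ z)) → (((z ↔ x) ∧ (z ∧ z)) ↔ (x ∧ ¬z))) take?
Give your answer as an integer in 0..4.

4

y → z = 2 → 2 = 4
¬y = ¬2 = 2
(y → z) → ¬y = 4 → 2 = 2
¬((y → z) → ¬y) = ¬2 = 2
¬¬((y → z) → ¬y) = ¬2 = 2
y ∧ z = 2 ∧ 2 = 2
z ∧ (y ∧ z) = 2 ∧ 2 = 2
z ↔ x = 2 ↔ 3 = 3
z ∧ z = 2 ∧ 2 = 2
(z ↔ x) ∧ (z ∧ z) = 3 ∧ 2 = 2
¬z = ¬2 = 2
x ∧ ¬z = 3 ∧ 2 = 2
((z ↔ x) ∧ (z ∧ z)) ↔ (x ∧ ¬z) = 2 ↔ 2 = 4
(z ∧ (y ∧ z)) → (((z ↔ x) ∧ (z ∧ z)) ↔ (x ∧ ¬z)) = 2 → 4 = 4
¬¬((y → z) → ¬y) → ((z ∧ (y ∧ z)) → (((z ↔ x) ∧ (z ∧ z)) ↔ (x ∧ ¬z))) = 2 → 4 = 4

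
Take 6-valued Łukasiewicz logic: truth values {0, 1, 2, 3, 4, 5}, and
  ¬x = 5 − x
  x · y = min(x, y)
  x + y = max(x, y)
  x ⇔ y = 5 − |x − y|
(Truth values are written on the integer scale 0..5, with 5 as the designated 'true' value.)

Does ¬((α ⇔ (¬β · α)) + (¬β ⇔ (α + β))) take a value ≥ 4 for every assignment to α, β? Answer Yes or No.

No

Counterexample: take α = 0, β = 0.
¬β = ¬0 = 5
¬β · α = 5 · 0 = 0
α ⇔ (¬β · α) = 0 ⇔ 0 = 5
¬β = ¬0 = 5
α + β = 0 + 0 = 0
¬β ⇔ (α + β) = 5 ⇔ 0 = 0
(α ⇔ (¬β · α)) + (¬β ⇔ (α + β)) = 5 + 0 = 5
¬((α ⇔ (¬β · α)) + (¬β ⇔ (α + β))) = ¬5 = 0
This gives 0, which is below 4.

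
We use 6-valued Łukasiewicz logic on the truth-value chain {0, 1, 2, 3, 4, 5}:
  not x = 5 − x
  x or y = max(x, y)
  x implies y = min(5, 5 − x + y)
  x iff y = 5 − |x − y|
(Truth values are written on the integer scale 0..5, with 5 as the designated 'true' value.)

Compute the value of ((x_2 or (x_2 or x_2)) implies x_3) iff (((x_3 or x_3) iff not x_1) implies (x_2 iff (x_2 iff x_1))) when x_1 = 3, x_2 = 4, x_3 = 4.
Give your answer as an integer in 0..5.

x_2 or x_2 = 4 or 4 = 4
x_2 or (x_2 or x_2) = 4 or 4 = 4
(x_2 or (x_2 or x_2)) implies x_3 = 4 implies 4 = 5
x_3 or x_3 = 4 or 4 = 4
not x_1 = not 3 = 2
(x_3 or x_3) iff not x_1 = 4 iff 2 = 3
x_2 iff x_1 = 4 iff 3 = 4
x_2 iff (x_2 iff x_1) = 4 iff 4 = 5
((x_3 or x_3) iff not x_1) implies (x_2 iff (x_2 iff x_1)) = 3 implies 5 = 5
((x_2 or (x_2 or x_2)) implies x_3) iff (((x_3 or x_3) iff not x_1) implies (x_2 iff (x_2 iff x_1))) = 5 iff 5 = 5

5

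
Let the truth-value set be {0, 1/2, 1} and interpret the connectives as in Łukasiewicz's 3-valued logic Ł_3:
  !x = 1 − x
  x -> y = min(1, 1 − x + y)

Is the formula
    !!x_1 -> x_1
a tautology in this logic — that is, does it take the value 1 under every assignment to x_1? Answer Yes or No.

x_1 = 0 ↦ 1
x_1 = 1/2 ↦ 1
x_1 = 1 ↦ 1
Every assignment gives a value ≥ 1.

Yes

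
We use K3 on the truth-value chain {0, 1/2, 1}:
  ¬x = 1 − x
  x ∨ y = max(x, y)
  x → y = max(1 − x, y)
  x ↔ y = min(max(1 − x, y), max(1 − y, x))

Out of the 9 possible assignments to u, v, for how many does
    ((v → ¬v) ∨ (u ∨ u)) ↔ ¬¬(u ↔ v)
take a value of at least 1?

3

u = 0, v = 0 ↦ 1  ≥
u = 0, v = 1/2 ↦ 1/2  <
u = 0, v = 1 ↦ 1  ≥
u = 1/2, v = 0 ↦ 1/2  <
u = 1/2, v = 1/2 ↦ 1/2  <
u = 1/2, v = 1 ↦ 1/2  <
u = 1, v = 0 ↦ 0  <
u = 1, v = 1/2 ↦ 1/2  <
u = 1, v = 1 ↦ 1  ≥
So 3 of the 9 assignments meet the threshold.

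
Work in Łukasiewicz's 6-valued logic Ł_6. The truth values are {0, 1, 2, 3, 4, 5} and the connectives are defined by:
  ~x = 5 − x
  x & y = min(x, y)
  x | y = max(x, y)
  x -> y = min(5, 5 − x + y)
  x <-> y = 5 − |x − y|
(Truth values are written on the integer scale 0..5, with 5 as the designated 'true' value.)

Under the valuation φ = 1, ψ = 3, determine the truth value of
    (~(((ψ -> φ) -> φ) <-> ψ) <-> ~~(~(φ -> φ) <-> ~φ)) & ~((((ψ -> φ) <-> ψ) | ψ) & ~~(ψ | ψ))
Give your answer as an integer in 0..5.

2

ψ -> φ = 3 -> 1 = 3
(ψ -> φ) -> φ = 3 -> 1 = 3
((ψ -> φ) -> φ) <-> ψ = 3 <-> 3 = 5
~(((ψ -> φ) -> φ) <-> ψ) = ~5 = 0
φ -> φ = 1 -> 1 = 5
~(φ -> φ) = ~5 = 0
~φ = ~1 = 4
~(φ -> φ) <-> ~φ = 0 <-> 4 = 1
~(~(φ -> φ) <-> ~φ) = ~1 = 4
~~(~(φ -> φ) <-> ~φ) = ~4 = 1
~(((ψ -> φ) -> φ) <-> ψ) <-> ~~(~(φ -> φ) <-> ~φ) = 0 <-> 1 = 4
ψ -> φ = 3 -> 1 = 3
(ψ -> φ) <-> ψ = 3 <-> 3 = 5
((ψ -> φ) <-> ψ) | ψ = 5 | 3 = 5
ψ | ψ = 3 | 3 = 3
~(ψ | ψ) = ~3 = 2
~~(ψ | ψ) = ~2 = 3
(((ψ -> φ) <-> ψ) | ψ) & ~~(ψ | ψ) = 5 & 3 = 3
~((((ψ -> φ) <-> ψ) | ψ) & ~~(ψ | ψ)) = ~3 = 2
(~(((ψ -> φ) -> φ) <-> ψ) <-> ~~(~(φ -> φ) <-> ~φ)) & ~((((ψ -> φ) <-> ψ) | ψ) & ~~(ψ | ψ)) = 4 & 2 = 2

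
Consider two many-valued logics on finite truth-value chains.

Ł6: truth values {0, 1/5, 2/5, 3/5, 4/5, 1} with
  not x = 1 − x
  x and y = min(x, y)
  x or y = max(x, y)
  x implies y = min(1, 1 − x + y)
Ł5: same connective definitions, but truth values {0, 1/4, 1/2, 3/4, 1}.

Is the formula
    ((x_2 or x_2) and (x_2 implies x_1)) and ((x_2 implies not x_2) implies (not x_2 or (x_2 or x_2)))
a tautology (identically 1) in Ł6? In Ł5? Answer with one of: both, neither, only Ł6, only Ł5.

In Ł6: at x_1 = 0, x_2 = 0 the value is 0 — not a tautology.
In Ł5: at x_1 = 0, x_2 = 0 the value is 0 — not a tautology.

neither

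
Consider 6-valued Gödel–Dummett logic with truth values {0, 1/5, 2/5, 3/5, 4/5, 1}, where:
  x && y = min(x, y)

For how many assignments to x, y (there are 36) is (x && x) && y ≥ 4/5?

value 1: 1 assignment (counts)
value 4/5: 3 assignments (counts)
value 3/5: 5 assignments
value 2/5: 7 assignments
value 1/5: 9 assignments
value 0: 11 assignments
So 4 of the 36 assignments meet the threshold.

4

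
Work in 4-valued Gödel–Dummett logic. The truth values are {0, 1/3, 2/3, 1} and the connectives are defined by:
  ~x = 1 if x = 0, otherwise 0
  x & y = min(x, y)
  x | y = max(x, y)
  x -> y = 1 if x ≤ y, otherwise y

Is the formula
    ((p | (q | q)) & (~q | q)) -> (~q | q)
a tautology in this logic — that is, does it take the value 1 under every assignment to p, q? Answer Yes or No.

Yes

p = 0, q = 0 ↦ 1
p = 0, q = 1/3 ↦ 1
p = 0, q = 2/3 ↦ 1
p = 0, q = 1 ↦ 1
p = 1/3, q = 0 ↦ 1
p = 1/3, q = 1/3 ↦ 1
p = 1/3, q = 2/3 ↦ 1
p = 1/3, q = 1 ↦ 1
p = 2/3, q = 0 ↦ 1
p = 2/3, q = 1/3 ↦ 1
p = 2/3, q = 2/3 ↦ 1
p = 2/3, q = 1 ↦ 1
p = 1, q = 0 ↦ 1
p = 1, q = 1/3 ↦ 1
p = 1, q = 2/3 ↦ 1
p = 1, q = 1 ↦ 1
Every assignment gives a value ≥ 1.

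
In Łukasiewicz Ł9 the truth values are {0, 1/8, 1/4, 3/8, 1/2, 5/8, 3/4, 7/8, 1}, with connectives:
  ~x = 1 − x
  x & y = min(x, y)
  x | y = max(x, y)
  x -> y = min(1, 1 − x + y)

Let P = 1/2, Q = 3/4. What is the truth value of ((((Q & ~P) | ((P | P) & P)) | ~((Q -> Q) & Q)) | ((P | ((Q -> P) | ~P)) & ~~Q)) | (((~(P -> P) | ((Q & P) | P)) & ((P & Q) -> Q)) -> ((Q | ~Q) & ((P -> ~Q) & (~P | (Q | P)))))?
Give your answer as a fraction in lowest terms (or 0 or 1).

~P = ~1/2 = 1/2
Q & ~P = 3/4 & 1/2 = 1/2
P | P = 1/2 | 1/2 = 1/2
(P | P) & P = 1/2 & 1/2 = 1/2
(Q & ~P) | ((P | P) & P) = 1/2 | 1/2 = 1/2
Q -> Q = 3/4 -> 3/4 = 1
(Q -> Q) & Q = 1 & 3/4 = 3/4
~((Q -> Q) & Q) = ~3/4 = 1/4
((Q & ~P) | ((P | P) & P)) | ~((Q -> Q) & Q) = 1/2 | 1/4 = 1/2
Q -> P = 3/4 -> 1/2 = 3/4
~P = ~1/2 = 1/2
(Q -> P) | ~P = 3/4 | 1/2 = 3/4
P | ((Q -> P) | ~P) = 1/2 | 3/4 = 3/4
~Q = ~3/4 = 1/4
~~Q = ~1/4 = 3/4
(P | ((Q -> P) | ~P)) & ~~Q = 3/4 & 3/4 = 3/4
(((Q & ~P) | ((P | P) & P)) | ~((Q -> Q) & Q)) | ((P | ((Q -> P) | ~P)) & ~~Q) = 1/2 | 3/4 = 3/4
P -> P = 1/2 -> 1/2 = 1
~(P -> P) = ~1 = 0
Q & P = 3/4 & 1/2 = 1/2
(Q & P) | P = 1/2 | 1/2 = 1/2
~(P -> P) | ((Q & P) | P) = 0 | 1/2 = 1/2
P & Q = 1/2 & 3/4 = 1/2
(P & Q) -> Q = 1/2 -> 3/4 = 1
(~(P -> P) | ((Q & P) | P)) & ((P & Q) -> Q) = 1/2 & 1 = 1/2
~Q = ~3/4 = 1/4
Q | ~Q = 3/4 | 1/4 = 3/4
~Q = ~3/4 = 1/4
P -> ~Q = 1/2 -> 1/4 = 3/4
~P = ~1/2 = 1/2
Q | P = 3/4 | 1/2 = 3/4
~P | (Q | P) = 1/2 | 3/4 = 3/4
(P -> ~Q) & (~P | (Q | P)) = 3/4 & 3/4 = 3/4
(Q | ~Q) & ((P -> ~Q) & (~P | (Q | P))) = 3/4 & 3/4 = 3/4
((~(P -> P) | ((Q & P) | P)) & ((P & Q) -> Q)) -> ((Q | ~Q) & ((P -> ~Q) & (~P | (Q | P)))) = 1/2 -> 3/4 = 1
((((Q & ~P) | ((P | P) & P)) | ~((Q -> Q) & Q)) | ((P | ((Q -> P) | ~P)) & ~~Q)) | (((~(P -> P) | ((Q & P) | P)) & ((P & Q) -> Q)) -> ((Q | ~Q) & ((P -> ~Q) & (~P | (Q | P))))) = 3/4 | 1 = 1

1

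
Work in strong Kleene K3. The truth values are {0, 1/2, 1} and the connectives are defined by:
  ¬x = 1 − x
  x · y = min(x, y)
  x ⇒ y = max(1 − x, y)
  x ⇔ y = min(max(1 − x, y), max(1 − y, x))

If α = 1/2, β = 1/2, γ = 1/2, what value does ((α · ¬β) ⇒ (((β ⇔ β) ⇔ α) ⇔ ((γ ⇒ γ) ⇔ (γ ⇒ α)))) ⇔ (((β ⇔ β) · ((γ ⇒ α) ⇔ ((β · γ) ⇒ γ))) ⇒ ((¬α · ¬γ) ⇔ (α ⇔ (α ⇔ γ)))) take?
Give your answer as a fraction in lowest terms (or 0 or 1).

1/2

¬β = ¬1/2 = 1/2
α · ¬β = 1/2 · 1/2 = 1/2
β ⇔ β = 1/2 ⇔ 1/2 = 1/2
(β ⇔ β) ⇔ α = 1/2 ⇔ 1/2 = 1/2
γ ⇒ γ = 1/2 ⇒ 1/2 = 1/2
γ ⇒ α = 1/2 ⇒ 1/2 = 1/2
(γ ⇒ γ) ⇔ (γ ⇒ α) = 1/2 ⇔ 1/2 = 1/2
((β ⇔ β) ⇔ α) ⇔ ((γ ⇒ γ) ⇔ (γ ⇒ α)) = 1/2 ⇔ 1/2 = 1/2
(α · ¬β) ⇒ (((β ⇔ β) ⇔ α) ⇔ ((γ ⇒ γ) ⇔ (γ ⇒ α))) = 1/2 ⇒ 1/2 = 1/2
β ⇔ β = 1/2 ⇔ 1/2 = 1/2
γ ⇒ α = 1/2 ⇒ 1/2 = 1/2
β · γ = 1/2 · 1/2 = 1/2
(β · γ) ⇒ γ = 1/2 ⇒ 1/2 = 1/2
(γ ⇒ α) ⇔ ((β · γ) ⇒ γ) = 1/2 ⇔ 1/2 = 1/2
(β ⇔ β) · ((γ ⇒ α) ⇔ ((β · γ) ⇒ γ)) = 1/2 · 1/2 = 1/2
¬α = ¬1/2 = 1/2
¬γ = ¬1/2 = 1/2
¬α · ¬γ = 1/2 · 1/2 = 1/2
α ⇔ γ = 1/2 ⇔ 1/2 = 1/2
α ⇔ (α ⇔ γ) = 1/2 ⇔ 1/2 = 1/2
(¬α · ¬γ) ⇔ (α ⇔ (α ⇔ γ)) = 1/2 ⇔ 1/2 = 1/2
((β ⇔ β) · ((γ ⇒ α) ⇔ ((β · γ) ⇒ γ))) ⇒ ((¬α · ¬γ) ⇔ (α ⇔ (α ⇔ γ))) = 1/2 ⇒ 1/2 = 1/2
((α · ¬β) ⇒ (((β ⇔ β) ⇔ α) ⇔ ((γ ⇒ γ) ⇔ (γ ⇒ α)))) ⇔ (((β ⇔ β) · ((γ ⇒ α) ⇔ ((β · γ) ⇒ γ))) ⇒ ((¬α · ¬γ) ⇔ (α ⇔ (α ⇔ γ)))) = 1/2 ⇔ 1/2 = 1/2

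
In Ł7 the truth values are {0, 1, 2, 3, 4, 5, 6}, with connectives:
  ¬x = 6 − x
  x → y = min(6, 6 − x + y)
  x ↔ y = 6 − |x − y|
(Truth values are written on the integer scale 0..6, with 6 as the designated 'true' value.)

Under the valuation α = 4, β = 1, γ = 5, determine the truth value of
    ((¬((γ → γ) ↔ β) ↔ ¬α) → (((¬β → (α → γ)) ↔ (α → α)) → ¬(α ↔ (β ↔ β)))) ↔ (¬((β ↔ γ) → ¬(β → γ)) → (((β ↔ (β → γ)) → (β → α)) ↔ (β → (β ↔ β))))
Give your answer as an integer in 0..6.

γ → γ = 5 → 5 = 6
(γ → γ) ↔ β = 6 ↔ 1 = 1
¬((γ → γ) ↔ β) = ¬1 = 5
¬α = ¬4 = 2
¬((γ → γ) ↔ β) ↔ ¬α = 5 ↔ 2 = 3
¬β = ¬1 = 5
α → γ = 4 → 5 = 6
¬β → (α → γ) = 5 → 6 = 6
α → α = 4 → 4 = 6
(¬β → (α → γ)) ↔ (α → α) = 6 ↔ 6 = 6
β ↔ β = 1 ↔ 1 = 6
α ↔ (β ↔ β) = 4 ↔ 6 = 4
¬(α ↔ (β ↔ β)) = ¬4 = 2
((¬β → (α → γ)) ↔ (α → α)) → ¬(α ↔ (β ↔ β)) = 6 → 2 = 2
(¬((γ → γ) ↔ β) ↔ ¬α) → (((¬β → (α → γ)) ↔ (α → α)) → ¬(α ↔ (β ↔ β))) = 3 → 2 = 5
β ↔ γ = 1 ↔ 5 = 2
β → γ = 1 → 5 = 6
¬(β → γ) = ¬6 = 0
(β ↔ γ) → ¬(β → γ) = 2 → 0 = 4
¬((β ↔ γ) → ¬(β → γ)) = ¬4 = 2
β → γ = 1 → 5 = 6
β ↔ (β → γ) = 1 ↔ 6 = 1
β → α = 1 → 4 = 6
(β ↔ (β → γ)) → (β → α) = 1 → 6 = 6
β ↔ β = 1 ↔ 1 = 6
β → (β ↔ β) = 1 → 6 = 6
((β ↔ (β → γ)) → (β → α)) ↔ (β → (β ↔ β)) = 6 ↔ 6 = 6
¬((β ↔ γ) → ¬(β → γ)) → (((β ↔ (β → γ)) → (β → α)) ↔ (β → (β ↔ β))) = 2 → 6 = 6
((¬((γ → γ) ↔ β) ↔ ¬α) → (((¬β → (α → γ)) ↔ (α → α)) → ¬(α ↔ (β ↔ β)))) ↔ (¬((β ↔ γ) → ¬(β → γ)) → (((β ↔ (β → γ)) → (β → α)) ↔ (β → (β ↔ β)))) = 5 ↔ 6 = 5

5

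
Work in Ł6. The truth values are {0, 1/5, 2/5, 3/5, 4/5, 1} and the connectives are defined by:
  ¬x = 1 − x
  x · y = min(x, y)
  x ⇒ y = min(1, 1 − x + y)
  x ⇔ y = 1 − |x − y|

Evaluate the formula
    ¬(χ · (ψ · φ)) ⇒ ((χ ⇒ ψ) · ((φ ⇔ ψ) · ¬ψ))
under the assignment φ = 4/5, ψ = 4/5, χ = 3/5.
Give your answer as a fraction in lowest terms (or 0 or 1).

ψ · φ = 4/5 · 4/5 = 4/5
χ · (ψ · φ) = 3/5 · 4/5 = 3/5
¬(χ · (ψ · φ)) = ¬3/5 = 2/5
χ ⇒ ψ = 3/5 ⇒ 4/5 = 1
φ ⇔ ψ = 4/5 ⇔ 4/5 = 1
¬ψ = ¬4/5 = 1/5
(φ ⇔ ψ) · ¬ψ = 1 · 1/5 = 1/5
(χ ⇒ ψ) · ((φ ⇔ ψ) · ¬ψ) = 1 · 1/5 = 1/5
¬(χ · (ψ · φ)) ⇒ ((χ ⇒ ψ) · ((φ ⇔ ψ) · ¬ψ)) = 2/5 ⇒ 1/5 = 4/5

4/5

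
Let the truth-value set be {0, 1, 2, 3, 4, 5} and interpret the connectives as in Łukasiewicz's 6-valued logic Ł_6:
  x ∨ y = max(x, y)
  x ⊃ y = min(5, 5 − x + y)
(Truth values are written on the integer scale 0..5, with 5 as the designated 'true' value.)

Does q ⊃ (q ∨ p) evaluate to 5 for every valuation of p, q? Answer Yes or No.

Yes

At p = 3, q = 0, for instance:
q ∨ p = 0 ∨ 3 = 3
q ⊃ (q ∨ p) = 0 ⊃ 3 = 5
and checking the remaining 35 assignments likewise gives ≥ 5 in every case.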